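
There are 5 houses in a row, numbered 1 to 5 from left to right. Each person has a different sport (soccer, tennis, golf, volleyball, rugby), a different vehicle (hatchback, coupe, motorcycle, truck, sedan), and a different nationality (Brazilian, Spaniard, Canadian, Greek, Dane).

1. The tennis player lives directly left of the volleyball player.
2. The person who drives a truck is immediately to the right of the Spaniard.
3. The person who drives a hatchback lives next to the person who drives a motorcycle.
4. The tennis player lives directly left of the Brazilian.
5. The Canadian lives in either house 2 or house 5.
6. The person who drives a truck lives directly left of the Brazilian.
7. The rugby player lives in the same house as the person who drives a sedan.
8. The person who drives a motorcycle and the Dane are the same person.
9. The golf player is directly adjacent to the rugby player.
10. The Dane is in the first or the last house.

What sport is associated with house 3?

rugby

The person who drives a hatchback is narrowed to house 2 or 4; consider each.
Placing it in house 4 leads to a contradiction, so it's in house 2.
From clue 3, the person who drives a motorcycle must be in house 1.
Clue 8 places the Dane in house 1.
That leaves soccer as the sport for house 1.
House 2 sport: only golf fits.
Clue 9 places the rugby player in house 3.
So house 5 gets volleyball for sport.
By clue 4, the Brazilian is in house 5.
By clue 6, the person who drives a truck is in house 4.
Clue 7 places the person who drives a sedan in house 3.
The only sport still possible for house 4 is tennis.
The only vehicle still possible for house 5 is coupe.
The only nationality still possible for house 2 is Canadian.
House 4's nationality must be Greek (nothing else left).
House 3's nationality must be Spaniard (nothing else left).
So: house 1 = soccer/motorcycle/Dane, house 2 = golf/hatchback/Canadian, house 3 = rugby/sedan/Spaniard, house 4 = tennis/truck/Greek, house 5 = volleyball/coupe/Brazilian.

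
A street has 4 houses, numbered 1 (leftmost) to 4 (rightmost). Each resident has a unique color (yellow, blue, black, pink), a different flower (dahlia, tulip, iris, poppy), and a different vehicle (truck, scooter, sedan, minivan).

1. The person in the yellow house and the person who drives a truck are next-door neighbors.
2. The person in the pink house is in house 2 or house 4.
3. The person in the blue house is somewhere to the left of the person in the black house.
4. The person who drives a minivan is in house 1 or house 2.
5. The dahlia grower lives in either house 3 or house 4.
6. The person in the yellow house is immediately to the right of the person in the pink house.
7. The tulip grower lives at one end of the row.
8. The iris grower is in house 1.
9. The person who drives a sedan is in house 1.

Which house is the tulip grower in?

Clue 6 places the person in the yellow house in house 3.
Clue 6: the person in the pink house is in house 2.
By clue 8, the iris grower is in house 1.
The person who drives a sedan is in house 1 (clue 9).
House 1 color: only blue fits.
House 4 color: only black fits.
That leaves poppy as the flower for house 2.
House 3 flower: only dahlia fits.
That leaves tulip as the flower for house 4.
House 2's vehicle must be minivan (nothing else left).
Clue 1 places the person who drives a truck in house 4.
That leaves scooter as the vehicle for house 3.
So: house 1 = blue/iris/sedan, house 2 = pink/poppy/minivan, house 3 = yellow/dahlia/scooter, house 4 = black/tulip/truck.

4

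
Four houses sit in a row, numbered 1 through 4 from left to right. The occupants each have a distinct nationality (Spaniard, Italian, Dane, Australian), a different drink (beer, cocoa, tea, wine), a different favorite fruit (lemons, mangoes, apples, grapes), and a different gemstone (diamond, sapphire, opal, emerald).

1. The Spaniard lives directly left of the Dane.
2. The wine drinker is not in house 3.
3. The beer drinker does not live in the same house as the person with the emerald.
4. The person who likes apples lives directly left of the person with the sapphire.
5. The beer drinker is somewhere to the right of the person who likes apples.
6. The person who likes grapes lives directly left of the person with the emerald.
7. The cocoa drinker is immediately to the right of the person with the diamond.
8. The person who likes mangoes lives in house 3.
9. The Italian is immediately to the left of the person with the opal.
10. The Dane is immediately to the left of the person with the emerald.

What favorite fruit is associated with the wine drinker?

apples

From clue 8, the person who likes mangoes must be in house 3.
The only nationality still possible for house 4 is Australian.
That leaves lemons as the favorite fruit for house 4.
The only gemstone still possible for house 1 is diamond.
From clue 6, the person who likes grapes must be in house 2.
Clue 6: the person with the emerald is in house 3.
From clue 7, the cocoa drinker must be in house 2.
By clue 10, the Dane is in house 2.
House 3 nationality: only Italian fits.
So house 1 gets apples for favorite fruit.
That leaves opal as the gemstone for house 4.
The beer drinker is in house 4 (clue 3).
House 1 nationality: only Spaniard fits.
The only drink still possible for house 1 is wine.
House 3's drink must be tea (nothing else left).
The only gemstone still possible for house 2 is sapphire.
So: house 1 = Spaniard/wine/apples/diamond, house 2 = Dane/cocoa/grapes/sapphire, house 3 = Italian/tea/mangoes/emerald, house 4 = Australian/beer/lemons/opal.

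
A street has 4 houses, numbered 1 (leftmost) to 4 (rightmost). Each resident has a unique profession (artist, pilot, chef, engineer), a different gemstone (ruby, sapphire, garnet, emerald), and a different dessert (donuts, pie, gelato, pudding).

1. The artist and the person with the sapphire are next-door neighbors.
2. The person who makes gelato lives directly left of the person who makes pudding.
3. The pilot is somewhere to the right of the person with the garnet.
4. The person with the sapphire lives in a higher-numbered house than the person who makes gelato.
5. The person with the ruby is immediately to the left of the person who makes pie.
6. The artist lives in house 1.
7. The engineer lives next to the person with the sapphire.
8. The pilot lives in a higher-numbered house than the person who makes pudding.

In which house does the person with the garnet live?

From clue 6, the artist must be in house 1.
By clue 1, the person with the sapphire is in house 2.
Clue 4: the person who makes gelato is in house 1.
From clue 7, the engineer must be in house 3.
House 2's profession must be chef (nothing else left).
The only profession still possible for house 4 is pilot.
So house 4 gets emerald for gemstone.
By clue 2, the person who makes pudding is in house 2.
House 3's dessert must be donuts (nothing else left).
House 4 dessert: only pie fits.
Clue 5: the person with the ruby is in house 3.
So house 1 gets garnet for gemstone.
So: house 1 = artist/garnet/gelato, house 2 = chef/sapphire/pudding, house 3 = engineer/ruby/donuts, house 4 = pilot/emerald/pie.

1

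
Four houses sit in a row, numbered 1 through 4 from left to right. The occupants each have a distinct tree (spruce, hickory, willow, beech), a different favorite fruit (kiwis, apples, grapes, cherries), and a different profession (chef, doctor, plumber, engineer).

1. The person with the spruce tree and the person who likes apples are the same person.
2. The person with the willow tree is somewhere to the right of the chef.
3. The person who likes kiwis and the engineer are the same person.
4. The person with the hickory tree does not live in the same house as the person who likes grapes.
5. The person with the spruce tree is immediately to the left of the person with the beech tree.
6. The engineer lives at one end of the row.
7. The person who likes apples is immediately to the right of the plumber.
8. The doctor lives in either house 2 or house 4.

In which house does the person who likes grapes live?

3

That leaves hickory as the tree for house 1.
That leaves chef as the profession for house 3.
From clue 2, the person with the willow tree must be in house 4.
House 2 tree: only spruce fits.
The only tree still possible for house 3 is beech.
By clue 1, the person who likes apples is in house 2.
Clue 7 places the plumber in house 1.
That leaves doctor as the profession for house 2.
That leaves engineer as the profession for house 4.
Clue 3: the person who likes kiwis is in house 4.
So house 1 gets cherries for favorite fruit.
So house 3 gets grapes for favorite fruit.
So: house 1 = hickory/cherries/plumber, house 2 = spruce/apples/doctor, house 3 = beech/grapes/chef, house 4 = willow/kiwis/engineer.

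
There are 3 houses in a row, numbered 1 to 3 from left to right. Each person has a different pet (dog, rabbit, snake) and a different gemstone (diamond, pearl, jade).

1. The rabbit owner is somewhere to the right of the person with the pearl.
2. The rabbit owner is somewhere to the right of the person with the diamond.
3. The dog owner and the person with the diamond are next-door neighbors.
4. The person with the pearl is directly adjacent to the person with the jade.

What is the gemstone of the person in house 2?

That leaves jade as the gemstone for house 3.
From clue 4, the person with the pearl must be in house 2.
The only gemstone still possible for house 1 is diamond.
From clue 1, the rabbit owner must be in house 3.
The dog owner is in house 2 (clue 3).
House 1's pet must be snake (nothing else left).
So: house 1 = snake/diamond, house 2 = dog/pearl, house 3 = rabbit/jade.

pearl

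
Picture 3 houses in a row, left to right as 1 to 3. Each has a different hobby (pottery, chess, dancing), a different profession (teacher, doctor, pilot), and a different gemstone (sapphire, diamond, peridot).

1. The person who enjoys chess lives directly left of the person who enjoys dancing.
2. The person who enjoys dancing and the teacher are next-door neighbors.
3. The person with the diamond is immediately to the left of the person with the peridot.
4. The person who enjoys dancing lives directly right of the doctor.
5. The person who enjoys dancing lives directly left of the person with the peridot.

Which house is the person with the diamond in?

2

The person who enjoys dancing is in house 2 (clue 5).
Clue 5: the person with the peridot is in house 3.
House 3's hobby must be pottery (nothing else left).
Clue 3 places the person with the diamond in house 2.
By clue 4, the doctor is in house 1.
The only hobby still possible for house 1 is chess.
So house 2 gets pilot for profession.
House 3 profession: only teacher fits.
That leaves sapphire as the gemstone for house 1.
So: house 1 = chess/doctor/sapphire, house 2 = dancing/pilot/diamond, house 3 = pottery/teacher/peridot.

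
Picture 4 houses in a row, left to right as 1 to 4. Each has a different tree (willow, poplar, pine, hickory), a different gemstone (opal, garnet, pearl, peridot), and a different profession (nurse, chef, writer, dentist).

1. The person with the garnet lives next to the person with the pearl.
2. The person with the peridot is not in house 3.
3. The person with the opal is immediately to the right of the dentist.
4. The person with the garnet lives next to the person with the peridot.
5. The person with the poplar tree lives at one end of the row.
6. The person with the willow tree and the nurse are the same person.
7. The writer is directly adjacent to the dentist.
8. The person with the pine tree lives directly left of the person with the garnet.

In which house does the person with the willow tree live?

2

The person with the pine tree is narrowed to house 1 or 2; consider each.
Placing it in house 2 leads to a contradiction, so it's in house 1.
By clue 8, the person with the garnet is in house 2.
The person with the peridot is in house 1 (clue 4).
House 4 tree: only poplar fits.
House 4 gemstone: only opal fits.
From clue 3, the dentist must be in house 3.
The only gemstone still possible for house 3 is pearl.
The only profession still possible for house 1 is chef.
House 4's profession must be writer (nothing else left).
Clue 6: the person with the willow tree is in house 2.
House 3's tree must be hickory (nothing else left).
That leaves nurse as the profession for house 2.
So: house 1 = pine/peridot/chef, house 2 = willow/garnet/nurse, house 3 = hickory/pearl/dentist, house 4 = poplar/opal/writer.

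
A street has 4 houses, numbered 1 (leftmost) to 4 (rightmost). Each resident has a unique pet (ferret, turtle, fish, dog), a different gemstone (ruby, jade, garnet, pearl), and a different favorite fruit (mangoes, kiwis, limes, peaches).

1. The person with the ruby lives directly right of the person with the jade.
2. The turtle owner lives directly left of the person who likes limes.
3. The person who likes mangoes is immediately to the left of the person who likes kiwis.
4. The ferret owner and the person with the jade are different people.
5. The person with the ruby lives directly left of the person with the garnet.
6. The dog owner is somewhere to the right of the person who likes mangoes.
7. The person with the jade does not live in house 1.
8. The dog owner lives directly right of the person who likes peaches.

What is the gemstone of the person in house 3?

ruby

That leaves pearl as the gemstone for house 1.
So house 4 gets garnet for gemstone.
The person with the ruby is in house 3 (clue 1).
Clue 1 places the person with the jade in house 2.
The dog owner is narrowed to house 2 or 3 or 4; consider each.
Placing it in house 2 and house 3 leads to a contradiction, so it's in house 4.
From clue 8, the person who likes peaches must be in house 3.
So house 1 gets mangoes for favorite fruit.
Clue 3: the person who likes kiwis is in house 2.
That leaves fish as the pet for house 2.
The only favorite fruit still possible for house 4 is limes.
From clue 2, the turtle owner must be in house 3.
So house 1 gets ferret for pet.
So: house 1 = ferret/pearl/mangoes, house 2 = fish/jade/kiwis, house 3 = turtle/ruby/peaches, house 4 = dog/garnet/limes.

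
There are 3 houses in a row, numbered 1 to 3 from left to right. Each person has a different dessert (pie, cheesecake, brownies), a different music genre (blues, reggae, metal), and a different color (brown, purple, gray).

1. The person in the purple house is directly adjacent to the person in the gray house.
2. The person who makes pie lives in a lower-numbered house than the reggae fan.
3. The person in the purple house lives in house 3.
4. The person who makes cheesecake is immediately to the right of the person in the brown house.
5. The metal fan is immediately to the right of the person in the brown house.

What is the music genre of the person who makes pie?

The person in the purple house is in house 3 (clue 3).
House 1 music genre: only blues fits.
Clue 1: the person in the gray house is in house 2.
House 1's color must be brown (nothing else left).
Clue 4 places the person who makes cheesecake in house 2.
Clue 5 places the metal fan in house 2.
So house 3 gets brownies for dessert.
That leaves reggae as the music genre for house 3.
House 1's dessert must be pie (nothing else left).
So: house 1 = pie/blues/brown, house 2 = cheesecake/metal/gray, house 3 = brownies/reggae/purple.

blues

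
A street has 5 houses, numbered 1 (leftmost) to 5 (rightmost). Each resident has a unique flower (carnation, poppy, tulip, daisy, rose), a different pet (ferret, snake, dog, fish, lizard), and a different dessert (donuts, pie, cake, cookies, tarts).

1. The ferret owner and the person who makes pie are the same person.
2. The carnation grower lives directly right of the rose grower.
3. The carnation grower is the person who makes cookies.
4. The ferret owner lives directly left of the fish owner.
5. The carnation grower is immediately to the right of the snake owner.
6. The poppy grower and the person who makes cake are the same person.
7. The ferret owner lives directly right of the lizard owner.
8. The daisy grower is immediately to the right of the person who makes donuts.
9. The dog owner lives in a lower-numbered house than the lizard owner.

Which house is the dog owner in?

House 5's pet must be fish (nothing else left).
The ferret owner is in house 4 (clue 4).
From clue 7, the lizard owner must be in house 3.
Clue 1: the person who makes pie is in house 4.
The carnation grower is narrowed to house 2 or 3; consider each.
Placing it in house 3 leads to a contradiction, so it's in house 2.
Clue 2 places the rose grower in house 1.
From clue 3, the person who makes cookies must be in house 2.
By clue 5, the snake owner is in house 1.
The only pet still possible for house 2 is dog.
The daisy grower is in house 4 (clue 8).
By clue 8, the person who makes donuts is in house 3.
House 1's dessert must be tarts (nothing else left).
So house 5 gets cake for dessert.
By clue 6, the poppy grower is in house 5.
House 3 flower: only tulip fits.
So: house 1 = rose/snake/tarts, house 2 = carnation/dog/cookies, house 3 = tulip/lizard/donuts, house 4 = daisy/ferret/pie, house 5 = poppy/fish/cake.

2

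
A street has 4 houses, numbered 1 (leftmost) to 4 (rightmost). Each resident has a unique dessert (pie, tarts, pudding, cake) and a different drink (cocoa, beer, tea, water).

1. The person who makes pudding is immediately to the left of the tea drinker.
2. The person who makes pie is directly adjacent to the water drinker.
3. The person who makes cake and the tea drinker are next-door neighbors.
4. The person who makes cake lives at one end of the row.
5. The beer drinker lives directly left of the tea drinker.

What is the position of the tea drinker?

3

The person who makes cake is narrowed to house 1 or 4; consider each.
Placing it in house 1 leads to a contradiction, so it's in house 4.
By clue 3, the tea drinker is in house 3.
From clue 5, the beer drinker must be in house 2.
From clue 1, the person who makes pudding must be in house 2.
That leaves tarts as the dessert for house 1.
So house 3 gets pie for dessert.
Clue 2 places the water drinker in house 4.
House 1 drink: only cocoa fits.
So: house 1 = tarts/cocoa, house 2 = pudding/beer, house 3 = pie/tea, house 4 = cake/water.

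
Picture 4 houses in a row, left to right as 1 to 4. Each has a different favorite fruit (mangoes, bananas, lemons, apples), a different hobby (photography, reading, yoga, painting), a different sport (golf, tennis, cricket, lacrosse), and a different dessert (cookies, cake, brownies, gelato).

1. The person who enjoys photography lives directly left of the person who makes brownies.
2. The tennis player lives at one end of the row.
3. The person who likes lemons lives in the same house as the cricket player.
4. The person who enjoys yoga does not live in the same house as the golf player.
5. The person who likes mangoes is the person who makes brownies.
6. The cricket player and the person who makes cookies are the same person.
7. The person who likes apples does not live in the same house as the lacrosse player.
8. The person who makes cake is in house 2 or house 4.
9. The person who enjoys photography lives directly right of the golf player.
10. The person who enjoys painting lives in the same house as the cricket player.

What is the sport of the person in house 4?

tennis

The person who likes mangoes is narrowed to house 3 or 4; consider each.
Placing it in house 3 leads to a contradiction, so it's in house 4.
Clue 5 places the person who makes brownies in house 4.
By clue 1, the person who enjoys photography is in house 3.
By clue 9, the golf player is in house 2.
That leaves cake as the dessert for house 2.
From clue 10, the person who enjoys painting must be in house 1.
Clue 10: the cricket player is in house 1.
The only hobby still possible for house 2 is reading.
House 4's hobby must be yoga (nothing else left).
The only sport still possible for house 3 is lacrosse.
That leaves tennis as the sport for house 4.
Clue 3: the person who likes lemons is in house 1.
From clue 6, the person who makes cookies must be in house 1.
House 2 favorite fruit: only apples fits.
That leaves bananas as the favorite fruit for house 3.
That leaves gelato as the dessert for house 3.
So: house 1 = lemons/painting/cricket/cookies, house 2 = apples/reading/golf/cake, house 3 = bananas/photography/lacrosse/gelato, house 4 = mangoes/yoga/tennis/brownies.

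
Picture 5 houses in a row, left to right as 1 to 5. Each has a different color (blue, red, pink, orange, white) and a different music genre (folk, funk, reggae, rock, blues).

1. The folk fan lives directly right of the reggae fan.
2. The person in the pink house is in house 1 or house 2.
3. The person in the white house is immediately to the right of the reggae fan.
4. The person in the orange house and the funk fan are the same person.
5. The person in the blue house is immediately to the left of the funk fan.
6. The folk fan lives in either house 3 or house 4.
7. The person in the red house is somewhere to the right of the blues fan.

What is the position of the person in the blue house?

The person in the pink house is narrowed to house 1 or 2; consider each.
Placing it in house 2 leads to a contradiction, so it's in house 1.
The person in the white house is narrowed to house 3 or 4; consider each.
Placing it in house 4 leads to a contradiction, so it's in house 3.
Clue 3: the reggae fan is in house 2.
Clue 1 places the folk fan in house 3.
The person in the blue house is in house 4 (clue 5).
From clue 5, the funk fan must be in house 5.
That leaves red as the color for house 2.
So house 5 gets orange for color.
From clue 7, the blues fan must be in house 1.
House 4's music genre must be rock (nothing else left).
So: house 1 = pink/blues, house 2 = red/reggae, house 3 = white/folk, house 4 = blue/rock, house 5 = orange/funk.

4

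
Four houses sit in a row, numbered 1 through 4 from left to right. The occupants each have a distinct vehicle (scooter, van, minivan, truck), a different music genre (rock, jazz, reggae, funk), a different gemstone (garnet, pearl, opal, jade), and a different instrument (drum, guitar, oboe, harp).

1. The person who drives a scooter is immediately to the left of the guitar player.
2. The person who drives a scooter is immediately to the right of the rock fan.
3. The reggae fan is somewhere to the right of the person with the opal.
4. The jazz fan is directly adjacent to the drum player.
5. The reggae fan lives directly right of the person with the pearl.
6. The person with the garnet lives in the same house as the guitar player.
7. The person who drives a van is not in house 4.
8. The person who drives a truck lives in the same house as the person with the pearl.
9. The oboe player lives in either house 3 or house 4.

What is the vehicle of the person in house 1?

van

The only vehicle still possible for house 4 is minivan.
The person who drives a scooter is narrowed to house 2 or 3; consider each.
Placing it in house 2 leads to a contradiction, so it's in house 3.
Clue 1 places the guitar player in house 4.
Clue 2 places the rock fan in house 2.
Clue 6: the person with the garnet is in house 4.
House 3 instrument: only oboe fits.
By clue 4, the drum player is in house 2.
The person who drives a truck is in house 2 (clue 8).
Clue 8: the person with the pearl is in house 2.
That leaves van as the vehicle for house 1.
House 1's instrument must be harp (nothing else left).
From clue 5, the reggae fan must be in house 3.
House 4's music genre must be funk (nothing else left).
Clue 3: the person with the opal is in house 1.
The only music genre still possible for house 1 is jazz.
That leaves jade as the gemstone for house 3.
So: house 1 = van/jazz/opal/harp, house 2 = truck/rock/pearl/drum, house 3 = scooter/reggae/jade/oboe, house 4 = minivan/funk/garnet/guitar.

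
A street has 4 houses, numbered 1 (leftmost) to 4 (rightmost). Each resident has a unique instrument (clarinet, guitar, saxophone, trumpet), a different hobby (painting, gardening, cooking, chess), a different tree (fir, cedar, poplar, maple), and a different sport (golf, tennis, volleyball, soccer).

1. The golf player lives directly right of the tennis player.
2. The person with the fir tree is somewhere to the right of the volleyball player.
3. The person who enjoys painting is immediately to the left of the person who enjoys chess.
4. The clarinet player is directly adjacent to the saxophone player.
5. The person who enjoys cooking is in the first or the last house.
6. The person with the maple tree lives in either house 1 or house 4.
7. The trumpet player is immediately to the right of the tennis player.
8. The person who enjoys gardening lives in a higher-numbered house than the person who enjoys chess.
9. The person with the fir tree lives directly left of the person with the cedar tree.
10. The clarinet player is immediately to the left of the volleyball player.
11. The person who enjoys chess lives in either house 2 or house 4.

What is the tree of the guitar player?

By clue 11, the person who enjoys chess is in house 2.
By clue 2, the person with the fir tree is in house 3.
Clue 2 places the volleyball player in house 2.
Clue 3: the person who enjoys painting is in house 1.
By clue 9, the person with the cedar tree is in house 4.
Clue 10: the clarinet player is in house 1.
The only hobby still possible for house 3 is gardening.
So house 4 gets cooking for hobby.
House 1 tree: only maple fits.
The only tree still possible for house 2 is poplar.
The golf player is in house 4 (clue 1).
Clue 1: the tennis player is in house 3.
The saxophone player is in house 2 (clue 4).
By clue 7, the trumpet player is in house 4.
So house 3 gets guitar for instrument.
House 1's sport must be soccer (nothing else left).
So: house 1 = clarinet/painting/maple/soccer, house 2 = saxophone/chess/poplar/volleyball, house 3 = guitar/gardening/fir/tennis, house 4 = trumpet/cooking/cedar/golf.

fir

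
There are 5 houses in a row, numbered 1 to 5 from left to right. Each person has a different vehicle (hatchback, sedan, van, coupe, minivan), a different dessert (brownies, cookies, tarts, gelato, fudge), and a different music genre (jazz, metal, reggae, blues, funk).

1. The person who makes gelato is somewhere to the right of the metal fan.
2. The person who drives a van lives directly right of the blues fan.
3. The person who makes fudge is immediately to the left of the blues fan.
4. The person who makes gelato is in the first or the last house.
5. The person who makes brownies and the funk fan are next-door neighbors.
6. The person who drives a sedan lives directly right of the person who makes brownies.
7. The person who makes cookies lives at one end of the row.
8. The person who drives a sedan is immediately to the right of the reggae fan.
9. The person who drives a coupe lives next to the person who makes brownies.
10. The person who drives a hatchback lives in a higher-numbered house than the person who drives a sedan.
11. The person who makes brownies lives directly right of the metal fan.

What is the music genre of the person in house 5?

jazz

Clue 4: the person who makes gelato is in house 5.
The only dessert still possible for house 1 is cookies.
House 4's dessert must be tarts (nothing else left).
House 5 music genre: only jazz fits.
The person who drives a hatchback is narrowed to house 4 or 5; consider each.
Placing it in house 5 leads to a contradiction, so it's in house 4.
From clue 10, the person who drives a sedan must be in house 3.
That leaves van as the vehicle for house 5.
From clue 2, the blues fan must be in house 4.
From clue 3, the person who makes fudge must be in house 3.
By clue 6, the person who makes brownies is in house 2.
From clue 8, the reggae fan must be in house 2.
By clue 9, the person who drives a coupe is in house 1.
By clue 11, the metal fan is in house 1.
House 2's vehicle must be minivan (nothing else left).
The only music genre still possible for house 3 is funk.
So: house 1 = coupe/cookies/metal, house 2 = minivan/brownies/reggae, house 3 = sedan/fudge/funk, house 4 = hatchback/tarts/blues, house 5 = van/gelato/jazz.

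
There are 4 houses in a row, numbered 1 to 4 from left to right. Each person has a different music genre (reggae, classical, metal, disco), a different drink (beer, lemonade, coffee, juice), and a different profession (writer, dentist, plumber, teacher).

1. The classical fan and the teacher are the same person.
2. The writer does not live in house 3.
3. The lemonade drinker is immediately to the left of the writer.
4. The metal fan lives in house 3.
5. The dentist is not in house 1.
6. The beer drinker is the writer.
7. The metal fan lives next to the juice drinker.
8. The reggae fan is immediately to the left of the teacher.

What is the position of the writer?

By clue 4, the metal fan is in house 3.
House 1 profession: only plumber fits.
Clue 8 places the reggae fan in house 1.
From clue 8, the teacher must be in house 2.
So house 3 gets dentist for profession.
So house 4 gets writer for profession.
Clue 1: the classical fan is in house 2.
The lemonade drinker is in house 3 (clue 3).
From clue 6, the beer drinker must be in house 4.
The only music genre still possible for house 4 is disco.
So house 1 gets coffee for drink.
That leaves juice as the drink for house 2.
So: house 1 = reggae/coffee/plumber, house 2 = classical/juice/teacher, house 3 = metal/lemonade/dentist, house 4 = disco/beer/writer.

4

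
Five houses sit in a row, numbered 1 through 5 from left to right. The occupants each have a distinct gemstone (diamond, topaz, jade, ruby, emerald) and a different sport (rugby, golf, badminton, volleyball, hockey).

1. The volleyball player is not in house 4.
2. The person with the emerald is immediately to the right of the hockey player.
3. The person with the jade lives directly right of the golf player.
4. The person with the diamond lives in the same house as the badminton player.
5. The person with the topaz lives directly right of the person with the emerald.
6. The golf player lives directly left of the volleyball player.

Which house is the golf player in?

The person with the emerald is narrowed to house 2 or 3 or 4; consider each.
Placing it in house 2 and house 4 leads to a contradiction, so it's in house 3.
Clue 2: the hockey player is in house 2.
Clue 5: the person with the topaz is in house 4.
By clue 6, the golf player is in house 4.
By clue 6, the volleyball player is in house 5.
So house 3 gets rugby for sport.
From clue 3, the person with the jade must be in house 5.
From clue 4, the person with the diamond must be in house 1.
House 2 gemstone: only ruby fits.
That leaves badminton as the sport for house 1.
So: house 1 = diamond/badminton, house 2 = ruby/hockey, house 3 = emerald/rugby, house 4 = topaz/golf, house 5 = jade/volleyball.

4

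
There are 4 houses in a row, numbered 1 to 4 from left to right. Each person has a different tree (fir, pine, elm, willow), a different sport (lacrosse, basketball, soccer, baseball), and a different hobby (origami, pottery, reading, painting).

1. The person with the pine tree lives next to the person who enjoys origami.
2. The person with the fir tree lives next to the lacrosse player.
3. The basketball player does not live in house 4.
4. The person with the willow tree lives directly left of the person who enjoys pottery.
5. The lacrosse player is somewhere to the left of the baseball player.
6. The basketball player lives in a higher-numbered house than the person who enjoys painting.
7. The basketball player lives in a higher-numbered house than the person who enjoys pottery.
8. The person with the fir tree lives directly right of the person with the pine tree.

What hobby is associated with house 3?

origami

Clue 7: the basketball player is in house 3.
From clue 7, the person who enjoys pottery must be in house 2.
House 1 hobby: only painting fits.
Clue 4: the person with the willow tree is in house 1.
From clue 8, the person with the fir tree must be in house 3.
From clue 8, the person with the pine tree must be in house 2.
The only tree still possible for house 4 is elm.
Clue 1: the person who enjoys origami is in house 3.
Clue 2 places the lacrosse player in house 2.
The baseball player is in house 4 (clue 5).
The only sport still possible for house 1 is soccer.
The only hobby still possible for house 4 is reading.
So: house 1 = willow/soccer/painting, house 2 = pine/lacrosse/pottery, house 3 = fir/basketball/origami, house 4 = elm/baseball/reading.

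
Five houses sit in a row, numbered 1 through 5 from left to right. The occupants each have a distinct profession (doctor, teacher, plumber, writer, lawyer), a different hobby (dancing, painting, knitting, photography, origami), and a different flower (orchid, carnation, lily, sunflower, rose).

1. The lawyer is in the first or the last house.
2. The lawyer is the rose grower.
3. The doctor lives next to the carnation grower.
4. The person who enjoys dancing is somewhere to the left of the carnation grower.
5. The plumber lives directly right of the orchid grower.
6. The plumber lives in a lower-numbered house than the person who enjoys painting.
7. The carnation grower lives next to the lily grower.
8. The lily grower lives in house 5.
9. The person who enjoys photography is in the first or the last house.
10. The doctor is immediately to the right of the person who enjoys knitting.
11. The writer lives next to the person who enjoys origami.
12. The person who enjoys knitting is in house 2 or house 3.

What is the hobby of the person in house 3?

dancing

Clue 8 places the lily grower in house 5.
House 1's flower must be rose (nothing else left).
From clue 2, the lawyer must be in house 1.
Clue 7: the carnation grower is in house 4.
By clue 3, the doctor is in house 3.
Clue 10 places the person who enjoys knitting in house 2.
So house 4 gets plumber for profession.
Clue 5: the orchid grower is in house 3.
By clue 6, the person who enjoys painting is in house 5.
House 1's hobby must be photography (nothing else left).
The only hobby still possible for house 4 is origami.
House 2's flower must be sunflower (nothing else left).
The writer is in house 5 (clue 11).
House 2 profession: only teacher fits.
So house 3 gets dancing for hobby.
So: house 1 = lawyer/photography/rose, house 2 = teacher/knitting/sunflower, house 3 = doctor/dancing/orchid, house 4 = plumber/origami/carnation, house 5 = writer/painting/lily.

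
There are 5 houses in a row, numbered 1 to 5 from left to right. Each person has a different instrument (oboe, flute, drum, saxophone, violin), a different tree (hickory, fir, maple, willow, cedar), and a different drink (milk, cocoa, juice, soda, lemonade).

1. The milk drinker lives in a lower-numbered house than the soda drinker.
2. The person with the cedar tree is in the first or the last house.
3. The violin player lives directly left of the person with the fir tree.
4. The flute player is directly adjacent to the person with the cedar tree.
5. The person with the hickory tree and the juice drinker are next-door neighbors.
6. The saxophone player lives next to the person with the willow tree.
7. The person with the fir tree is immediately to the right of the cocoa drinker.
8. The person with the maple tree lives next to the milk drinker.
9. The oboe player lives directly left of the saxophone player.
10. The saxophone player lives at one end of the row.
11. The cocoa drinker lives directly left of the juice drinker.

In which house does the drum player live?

3

Clue 10: the saxophone player is in house 5.
Clue 6: the person with the willow tree is in house 4.
Clue 9: the oboe player is in house 4.
The only instrument still possible for house 2 is flute.
By clue 3, the violin player is in house 1.
By clue 3, the person with the fir tree is in house 2.
The person with the cedar tree is in house 1 (clue 4).
From clue 7, the cocoa drinker must be in house 1.
From clue 11, the juice drinker must be in house 2.
So house 3 gets drum for instrument.
The person with the hickory tree is in house 3 (clue 5).
Clue 8: the milk drinker is in house 4.
The only tree still possible for house 5 is maple.
So house 3 gets lemonade for drink.
So house 5 gets soda for drink.
So: house 1 = violin/cedar/cocoa, house 2 = flute/fir/juice, house 3 = drum/hickory/lemonade, house 4 = oboe/willow/milk, house 5 = saxophone/maple/soda.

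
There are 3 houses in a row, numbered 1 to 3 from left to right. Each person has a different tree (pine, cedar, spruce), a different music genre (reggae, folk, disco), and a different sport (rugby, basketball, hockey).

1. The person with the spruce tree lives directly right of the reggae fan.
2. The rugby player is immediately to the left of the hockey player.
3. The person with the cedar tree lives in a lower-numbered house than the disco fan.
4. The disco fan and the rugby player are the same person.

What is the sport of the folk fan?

hockey

Clue 4: the disco fan is in house 2.
Clue 4 places the rugby player in house 2.
So house 3 gets folk for music genre.
The only sport still possible for house 1 is basketball.
House 3's sport must be hockey (nothing else left).
By clue 1, the person with the spruce tree is in house 2.
By clue 3, the person with the cedar tree is in house 1.
House 3 tree: only pine fits.
That leaves reggae as the music genre for house 1.
So: house 1 = cedar/reggae/basketball, house 2 = spruce/disco/rugby, house 3 = pine/folk/hockey.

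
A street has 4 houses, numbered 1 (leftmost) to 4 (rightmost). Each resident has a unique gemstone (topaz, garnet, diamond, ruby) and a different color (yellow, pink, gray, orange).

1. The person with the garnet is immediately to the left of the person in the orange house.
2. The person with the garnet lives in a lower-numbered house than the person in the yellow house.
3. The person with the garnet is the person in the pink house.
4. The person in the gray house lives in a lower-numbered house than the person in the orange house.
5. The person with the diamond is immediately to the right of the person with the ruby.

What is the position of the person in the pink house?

2

The person with the diamond is narrowed to house 2 or 3 or 4; consider each.
Placing it in house 2 and house 3 leads to a contradiction, so it's in house 4.
From clue 5, the person with the ruby must be in house 3.
So house 4 gets yellow for color.
The only color still possible for house 3 is orange.
Clue 1: the person with the garnet is in house 2.
Clue 3 places the person in the pink house in house 2.
The only gemstone still possible for house 1 is topaz.
That leaves gray as the color for house 1.
So: house 1 = topaz/gray, house 2 = garnet/pink, house 3 = ruby/orange, house 4 = diamond/yellow.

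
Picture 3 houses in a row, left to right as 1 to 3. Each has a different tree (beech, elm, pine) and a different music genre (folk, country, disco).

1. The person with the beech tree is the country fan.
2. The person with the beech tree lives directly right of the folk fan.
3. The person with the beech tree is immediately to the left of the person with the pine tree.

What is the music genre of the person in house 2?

country

From clue 3, the person with the beech tree must be in house 2.
Clue 3 places the person with the pine tree in house 3.
House 1's tree must be elm (nothing else left).
By clue 1, the country fan is in house 2.
By clue 2, the folk fan is in house 1.
House 3 music genre: only disco fits.
So: house 1 = elm/folk, house 2 = beech/country, house 3 = pine/disco.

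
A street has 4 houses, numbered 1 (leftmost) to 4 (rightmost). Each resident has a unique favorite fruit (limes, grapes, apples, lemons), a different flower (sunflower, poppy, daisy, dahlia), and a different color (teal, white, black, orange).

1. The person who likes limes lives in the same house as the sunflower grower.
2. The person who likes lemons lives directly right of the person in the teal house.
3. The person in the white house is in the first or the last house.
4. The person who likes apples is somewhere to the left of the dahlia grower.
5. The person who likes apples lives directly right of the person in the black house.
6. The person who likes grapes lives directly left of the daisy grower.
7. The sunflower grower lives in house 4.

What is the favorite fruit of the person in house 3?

The sunflower grower is in house 4 (clue 7).
So house 1 gets poppy for flower.
By clue 1, the person who likes limes is in house 4.
Clue 4: the person who likes apples is in house 2.
The dahlia grower is in house 3 (clue 4).
Clue 5 places the person in the black house in house 1.
That leaves grapes as the favorite fruit for house 1.
That leaves lemons as the favorite fruit for house 3.
So house 2 gets daisy for flower.
Clue 2: the person in the teal house is in house 2.
House 3 color: only orange fits.
So house 4 gets white for color.
So: house 1 = grapes/poppy/black, house 2 = apples/daisy/teal, house 3 = lemons/dahlia/orange, house 4 = limes/sunflower/white.

lemons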